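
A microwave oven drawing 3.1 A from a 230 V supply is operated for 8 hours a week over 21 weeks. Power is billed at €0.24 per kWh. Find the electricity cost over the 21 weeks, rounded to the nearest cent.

€28.75

Power = 3.1 A × 230 V = 713 W = 0.713 kW
Runtime = 8 h/week × 21 weeks = 168 h
Energy = 0.713 kW × 168 h = 119.784 kWh
Cost = 119.784 kWh × €0.24/kWh = €28.75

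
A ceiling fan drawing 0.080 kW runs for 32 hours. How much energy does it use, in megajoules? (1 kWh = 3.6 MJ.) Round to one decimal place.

9.2 MJ

Energy = 0.08 kW × 32 h = 2.56 kWh
= 2.56 × 3.6 MJ = 9.2 MJ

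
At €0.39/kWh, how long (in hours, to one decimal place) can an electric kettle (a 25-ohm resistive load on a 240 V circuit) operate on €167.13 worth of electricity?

Power = V²/R = 240²/25 = 2304 W = 2.304 kW
Energy available = €167.13 ÷ €0.39/kWh = 428.5385 kWh
Hours = 428.5385 kWh ÷ 2.304 kW = 186.0 h

186.0 h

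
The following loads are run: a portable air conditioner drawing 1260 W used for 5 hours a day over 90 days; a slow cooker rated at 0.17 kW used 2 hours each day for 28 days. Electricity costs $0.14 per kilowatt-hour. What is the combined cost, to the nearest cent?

portable air conditioner: Runtime = 5 h/day × 90 days = 450 h
portable air conditioner: 1.26 kW × 450 h = 567 kWh
slow cooker: Runtime = 2 h/day × 28 days = 56 h
slow cooker: 0.17 kW × 56 h = 9.52 kWh
Total energy = 576.52 kWh
Cost = 576.52 × $0.14 = $80.71

$80.71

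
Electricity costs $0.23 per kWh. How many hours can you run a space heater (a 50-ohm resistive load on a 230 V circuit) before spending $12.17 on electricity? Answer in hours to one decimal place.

Power = V²/R = 230²/50 = 1058 W = 1.058 kW
Energy available = $12.17 ÷ $0.23/kWh = 52.913 kWh
Hours = 52.913 kWh ÷ 1.058 kW = 50.0 h

50.0 h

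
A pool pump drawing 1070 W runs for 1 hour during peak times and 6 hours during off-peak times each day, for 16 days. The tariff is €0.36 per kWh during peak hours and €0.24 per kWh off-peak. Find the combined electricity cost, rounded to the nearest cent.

€30.82

Peak energy = 1.07 kW × 1 h × 16 = 17.12 kWh
Off-peak energy = 1.07 kW × 6 h × 16 = 102.72 kWh
Cost = 17.12 × €0.36 + 102.72 × €0.24 = €6.1632 + €24.6528 = €30.82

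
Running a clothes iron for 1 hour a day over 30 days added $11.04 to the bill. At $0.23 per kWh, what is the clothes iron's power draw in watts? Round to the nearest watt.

1600 W

Energy = $11.04 ÷ $0.23/kWh = 48 kWh
Runtime = 1 h/day × 30 days = 30 h
Power = 48 kWh ÷ 30 h = 1.6 kW = 1600 W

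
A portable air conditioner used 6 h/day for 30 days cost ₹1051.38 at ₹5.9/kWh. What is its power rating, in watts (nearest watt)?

Energy = ₹1051.38 ÷ ₹5.9/kWh = 178.2 kWh
Runtime = 6 h/day × 30 days = 180 h
Power = 178.2 kWh ÷ 180 h = 0.99 kW = 990 W

990 W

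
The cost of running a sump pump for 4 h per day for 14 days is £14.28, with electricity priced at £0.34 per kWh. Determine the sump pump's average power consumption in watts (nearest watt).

Energy = £14.28 ÷ £0.34/kWh = 42 kWh
Runtime = 4 h/day × 14 days = 56 h
Power = 42 kWh ÷ 56 h = 0.75 kW = 750 W

750 W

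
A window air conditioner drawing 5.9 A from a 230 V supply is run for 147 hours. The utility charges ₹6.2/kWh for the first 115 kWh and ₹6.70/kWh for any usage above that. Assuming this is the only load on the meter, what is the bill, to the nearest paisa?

Power = 5.9 A × 230 V = 1357 W = 1.357 kW
Energy = 1.357 kW × 147 h = 199.479 kWh
Tier 1 (0–115 kWh): 115 × ₹6.2 = ₹713
Above 115 kWh: 84.479 × ₹6.70 = ₹566.0093
Bill = ₹1279.01

₹1279.01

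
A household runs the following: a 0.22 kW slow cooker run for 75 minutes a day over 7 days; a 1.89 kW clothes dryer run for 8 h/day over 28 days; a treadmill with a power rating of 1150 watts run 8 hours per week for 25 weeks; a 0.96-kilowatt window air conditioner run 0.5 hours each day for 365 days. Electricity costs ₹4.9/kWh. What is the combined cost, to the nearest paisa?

slow cooker: Runtime = 75 min × 7 = 525 min = 8.75 h
slow cooker: 0.22 kW × 8.75 h = 1.925 kWh
clothes dryer: Runtime = 8 h/day × 28 days = 224 h
clothes dryer: 1.89 kW × 224 h = 423.36 kWh
treadmill: Runtime = 8 h/week × 25 weeks = 200 h
treadmill: 1.15 kW × 200 h = 230 kWh
window air conditioner: Runtime = 0.5 h/day × 365 days = 182.5 h
window air conditioner: 0.96 kW × 182.5 h = 175.2 kWh
Total energy = 830.485 kWh
Cost = 830.485 × ₹4.9 = ₹4069.38

₹4069.38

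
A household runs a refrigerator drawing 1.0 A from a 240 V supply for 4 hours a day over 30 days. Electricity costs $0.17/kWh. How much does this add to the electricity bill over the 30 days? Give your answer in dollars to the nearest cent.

Power = 1.0 A × 240 V = 240 W = 0.24 kW
Runtime = 4 h/day × 30 days = 120 h
Energy = 0.24 kW × 120 h = 28.8 kWh
Cost = 28.8 kWh × $0.17/kWh = $4.90

$4.90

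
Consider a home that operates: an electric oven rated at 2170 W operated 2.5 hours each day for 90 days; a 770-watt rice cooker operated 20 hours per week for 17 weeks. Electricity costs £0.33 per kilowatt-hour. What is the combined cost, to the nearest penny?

electric oven: Runtime = 2.5 h/day × 90 days = 225 h
electric oven: 2.17 kW × 225 h = 488.25 kWh
rice cooker: Runtime = 20 h/week × 17 weeks = 340 h
rice cooker: 0.77 kW × 340 h = 261.8 kWh
Total energy = 750.05 kWh
Cost = 750.05 × £0.33 = £247.52

£247.52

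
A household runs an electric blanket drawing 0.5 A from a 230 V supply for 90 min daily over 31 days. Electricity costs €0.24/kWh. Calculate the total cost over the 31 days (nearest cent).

Power = 0.5 A × 230 V = 115 W = 0.115 kW
Runtime = 90 min × 31 = 2790 min = 46.5 h
Energy = 0.115 kW × 46.5 h = 5.3475 kWh
Cost = 5.3475 kWh × €0.24/kWh = €1.28

€1.28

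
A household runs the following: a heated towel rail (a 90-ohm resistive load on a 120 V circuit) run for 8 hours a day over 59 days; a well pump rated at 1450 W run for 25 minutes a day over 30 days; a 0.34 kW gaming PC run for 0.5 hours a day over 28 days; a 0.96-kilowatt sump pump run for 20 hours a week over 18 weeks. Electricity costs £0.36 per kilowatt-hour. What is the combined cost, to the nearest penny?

£159.84

heated towel rail: Power = V²/R = 120²/90 = 160 W = 0.16 kW
heated towel rail: Runtime = 8 h/day × 59 days = 472 h
heated towel rail: 0.16 kW × 472 h = 75.52 kWh
well pump: Runtime = 25 min × 30 = 750 min = 12.5 h
well pump: 1.45 kW × 12.5 h = 18.125 kWh
gaming PC: Runtime = 0.5 h/day × 28 days = 14 h
gaming PC: 0.34 kW × 14 h = 4.76 kWh
sump pump: Runtime = 20 h/week × 18 weeks = 360 h
sump pump: 0.96 kW × 360 h = 345.6 kWh
Total energy = 444.005 kWh
Cost = 444.005 × £0.36 = £159.84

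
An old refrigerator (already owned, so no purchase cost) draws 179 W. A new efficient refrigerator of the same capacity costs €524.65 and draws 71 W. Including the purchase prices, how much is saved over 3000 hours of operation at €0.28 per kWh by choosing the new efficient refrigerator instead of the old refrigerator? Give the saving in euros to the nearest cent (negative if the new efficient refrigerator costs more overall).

-€433.93

old refrigerator: €0.00 + (179/1000) kW × 3000 h × €0.28 = €0.00 + €150.36 = €150.36
new efficient refrigerator: €524.65 + (71/1000) kW × 3000 h × €0.28 = €524.65 + €59.64 = €584.29
Saving = €150.36 − €584.29 = −€433.93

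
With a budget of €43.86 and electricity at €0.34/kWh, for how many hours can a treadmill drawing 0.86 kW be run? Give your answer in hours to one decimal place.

Energy available = €43.86 ÷ €0.34/kWh = 129 kWh
Hours = 129 kWh ÷ 0.86 kW = 150.0 h

150.0 h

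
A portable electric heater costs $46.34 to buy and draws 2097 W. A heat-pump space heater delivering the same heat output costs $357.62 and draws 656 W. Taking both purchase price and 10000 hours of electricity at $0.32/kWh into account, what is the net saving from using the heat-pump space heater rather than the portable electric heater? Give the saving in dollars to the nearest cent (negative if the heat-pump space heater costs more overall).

$4299.92

portable electric heater: $46.34 + (2097/1000) kW × 10000 h × $0.32 = $46.34 + $6710.4 = $6756.74
heat-pump space heater: $357.62 + (656/1000) kW × 10000 h × $0.32 = $357.62 + $2099.2 = $2456.82
Saving = $6756.74 − $2456.82 = $4299.92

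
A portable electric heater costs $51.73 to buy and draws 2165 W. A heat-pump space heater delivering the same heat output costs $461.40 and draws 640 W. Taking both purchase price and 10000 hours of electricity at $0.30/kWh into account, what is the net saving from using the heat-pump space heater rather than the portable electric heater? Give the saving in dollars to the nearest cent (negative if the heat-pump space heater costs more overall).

portable electric heater: $51.73 + (2165/1000) kW × 10000 h × $0.30 = $51.73 + $6495 = $6546.73
heat-pump space heater: $461.40 + (640/1000) kW × 10000 h × $0.30 = $461.40 + $1920 = $2381.4
Saving = $6546.73 − $2381.4 = $4165.33

$4165.33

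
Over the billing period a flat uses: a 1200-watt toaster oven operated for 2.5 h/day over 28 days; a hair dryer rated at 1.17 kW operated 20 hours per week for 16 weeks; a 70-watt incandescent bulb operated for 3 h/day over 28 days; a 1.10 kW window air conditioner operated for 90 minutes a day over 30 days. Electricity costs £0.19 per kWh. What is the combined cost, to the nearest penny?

£97.62

toaster oven: Runtime = 2.5 h/day × 28 days = 70 h
toaster oven: 1.2 kW × 70 h = 84 kWh
hair dryer: Runtime = 20 h/week × 16 weeks = 320 h
hair dryer: 1.17 kW × 320 h = 374.4 kWh
incandescent bulb: Runtime = 3 h/day × 28 days = 84 h
incandescent bulb: 0.07 kW × 84 h = 5.88 kWh
window air conditioner: Runtime = 90 min × 30 = 2700 min = 45 h
window air conditioner: 1.1 kW × 45 h = 49.5 kWh
Total energy = 513.78 kWh
Cost = 513.78 × £0.19 = £97.62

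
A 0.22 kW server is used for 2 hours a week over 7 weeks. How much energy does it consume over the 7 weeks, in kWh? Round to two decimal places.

3.08 kWh

Runtime = 2 h/week × 7 weeks = 14 h
Energy = 0.22 kW × 14 h = 3.08 kWh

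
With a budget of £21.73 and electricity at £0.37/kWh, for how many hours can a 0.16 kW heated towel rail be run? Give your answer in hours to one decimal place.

Energy available = £21.73 ÷ £0.37/kWh = 58.7297 kWh
Hours = 58.7297 kWh ÷ 0.16 kW = 367.1 h

367.1 h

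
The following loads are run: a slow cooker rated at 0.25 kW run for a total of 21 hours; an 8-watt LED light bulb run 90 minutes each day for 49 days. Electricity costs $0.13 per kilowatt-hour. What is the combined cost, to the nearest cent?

$0.76

slow cooker: 0.25 kW × 21 h = 5.25 kWh
LED light bulb: Runtime = 90 min × 49 = 4410 min = 73.5 h
LED light bulb: 0.008 kW × 73.5 h = 0.588 kWh
Total energy = 5.838 kWh
Cost = 5.838 × $0.13 = $0.76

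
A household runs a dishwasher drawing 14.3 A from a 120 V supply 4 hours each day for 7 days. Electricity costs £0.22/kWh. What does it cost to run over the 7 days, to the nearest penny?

Power = 14.3 A × 120 V = 1716 W = 1.716 kW
Runtime = 4 h/day × 7 days = 28 h
Energy = 1.716 kW × 28 h = 48.048 kWh
Cost = 48.048 kWh × £0.22/kWh = £10.57

£10.57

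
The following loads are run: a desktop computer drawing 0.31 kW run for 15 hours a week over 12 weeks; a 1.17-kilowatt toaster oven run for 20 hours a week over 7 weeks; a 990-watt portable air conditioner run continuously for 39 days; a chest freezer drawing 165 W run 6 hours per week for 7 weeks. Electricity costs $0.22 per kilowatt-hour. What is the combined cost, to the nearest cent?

desktop computer: Runtime = 15 h/week × 12 weeks = 180 h
desktop computer: 0.31 kW × 180 h = 55.8 kWh
toaster oven: Runtime = 20 h/week × 7 weeks = 140 h
toaster oven: 1.17 kW × 140 h = 163.8 kWh
portable air conditioner: Runtime = 24 h × 39 = 936 h
portable air conditioner: 0.99 kW × 936 h = 926.64 kWh
chest freezer: Runtime = 6 h/week × 7 weeks = 42 h
chest freezer: 0.165 kW × 42 h = 6.93 kWh
Total energy = 1153.17 kWh
Cost = 1153.17 × $0.22 = $253.70

$253.70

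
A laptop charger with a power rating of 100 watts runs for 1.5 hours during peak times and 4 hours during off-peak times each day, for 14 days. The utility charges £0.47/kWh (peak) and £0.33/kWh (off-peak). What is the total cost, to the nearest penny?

Peak energy = 0.1 kW × 1.5 h × 14 = 2.1 kWh
Off-peak energy = 0.1 kW × 4 h × 14 = 5.6 kWh
Cost = 2.1 × £0.47 + 5.6 × £0.33 = £0.987 + £1.848 = £2.84

£2.84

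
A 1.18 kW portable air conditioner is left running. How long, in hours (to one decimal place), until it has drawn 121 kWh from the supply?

Hours = 121 kWh ÷ 1.18 kW = 102.5 h

102.5 h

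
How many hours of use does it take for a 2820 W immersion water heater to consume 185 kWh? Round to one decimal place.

Hours = 185 kWh ÷ 2.82 kW = 65.6 h

65.6 h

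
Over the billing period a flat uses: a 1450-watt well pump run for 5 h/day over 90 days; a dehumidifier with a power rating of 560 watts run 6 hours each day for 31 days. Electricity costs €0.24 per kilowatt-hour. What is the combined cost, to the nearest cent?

well pump: Runtime = 5 h/day × 90 days = 450 h
well pump: 1.45 kW × 450 h = 652.5 kWh
dehumidifier: Runtime = 6 h/day × 31 days = 186 h
dehumidifier: 0.56 kW × 186 h = 104.16 kWh
Total energy = 756.66 kWh
Cost = 756.66 × €0.24 = €181.60

€181.60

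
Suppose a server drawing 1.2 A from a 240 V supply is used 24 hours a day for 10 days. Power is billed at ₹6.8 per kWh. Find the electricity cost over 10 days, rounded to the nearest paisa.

Power = 1.2 A × 240 V = 288 W = 0.288 kW
Runtime = 24 h × 10 = 240 h
Energy = 0.288 kW × 240 h = 69.12 kWh
Cost = 69.12 kWh × ₹6.8/kWh = ₹470.02

₹470.02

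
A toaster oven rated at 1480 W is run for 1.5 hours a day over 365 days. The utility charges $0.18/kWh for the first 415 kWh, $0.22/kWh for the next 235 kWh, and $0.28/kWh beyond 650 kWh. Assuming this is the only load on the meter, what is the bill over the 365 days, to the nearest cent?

$171.28

Runtime = 1.5 h/day × 365 days = 547.5 h
Energy = 1.48 kW × 547.5 h = 810.3 kWh
Tier 1 (0–415 kWh): 415 × $0.18 = $74.7
Tier 2 (415–650 kWh): 235 × $0.22 = $51.7
Above 650 kWh: 160.3 × $0.28 = $44.884
Bill = $171.28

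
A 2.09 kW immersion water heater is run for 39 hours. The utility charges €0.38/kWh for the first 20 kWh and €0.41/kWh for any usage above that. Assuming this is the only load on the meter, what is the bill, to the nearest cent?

Energy = 2.09 kW × 39 h = 81.51 kWh
Tier 1 (0–20 kWh): 20 × €0.38 = €7.6
Above 20 kWh: 61.51 × €0.41 = €25.2191
Bill = €32.82

€32.82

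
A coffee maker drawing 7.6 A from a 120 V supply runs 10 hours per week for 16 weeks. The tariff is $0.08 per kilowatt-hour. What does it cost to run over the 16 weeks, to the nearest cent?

Power = 7.6 A × 120 V = 912 W = 0.912 kW
Runtime = 10 h/week × 16 weeks = 160 h
Energy = 0.912 kW × 160 h = 145.92 kWh
Cost = 145.92 kWh × $0.08/kWh = $11.67

$11.67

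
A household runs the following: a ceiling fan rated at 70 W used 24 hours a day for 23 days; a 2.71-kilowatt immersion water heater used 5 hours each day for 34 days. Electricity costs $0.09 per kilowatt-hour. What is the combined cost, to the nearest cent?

$44.94

ceiling fan: Runtime = 24 h × 23 = 552 h
ceiling fan: 0.07 kW × 552 h = 38.64 kWh
immersion water heater: Runtime = 5 h/day × 34 days = 170 h
immersion water heater: 2.71 kW × 170 h = 460.7 kWh
Total energy = 499.34 kWh
Cost = 499.34 × $0.09 = $44.94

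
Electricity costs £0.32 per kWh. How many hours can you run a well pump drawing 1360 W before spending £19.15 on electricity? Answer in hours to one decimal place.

44.0 h

Energy available = £19.15 ÷ £0.32/kWh = 59.8438 kWh
Hours = 59.8438 kWh ÷ 1.36 kW = 44.0 h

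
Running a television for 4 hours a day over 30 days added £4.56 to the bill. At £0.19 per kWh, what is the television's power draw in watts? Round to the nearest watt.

Energy = £4.56 ÷ £0.19/kWh = 24 kWh
Runtime = 4 h/day × 30 days = 120 h
Power = 24 kWh ÷ 120 h = 0.2 kW = 200 W

200 W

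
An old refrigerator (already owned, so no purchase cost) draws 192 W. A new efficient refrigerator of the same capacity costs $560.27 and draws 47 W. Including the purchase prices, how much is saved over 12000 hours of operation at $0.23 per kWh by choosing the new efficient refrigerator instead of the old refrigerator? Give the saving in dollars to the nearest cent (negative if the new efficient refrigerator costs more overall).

-$160.07

old refrigerator: $0.00 + (192/1000) kW × 12000 h × $0.23 = $0.00 + $529.92 = $529.92
new efficient refrigerator: $560.27 + (47/1000) kW × 12000 h × $0.23 = $560.27 + $129.72 = $689.99
Saving = $529.92 − $689.99 = −$160.07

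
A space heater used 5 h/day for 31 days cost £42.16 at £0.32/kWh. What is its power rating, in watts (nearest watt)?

Energy = £42.16 ÷ £0.32/kWh = 131.75 kWh
Runtime = 5 h/day × 31 days = 155 h
Power = 131.75 kWh ÷ 155 h = 0.85 kW = 850 W

850 W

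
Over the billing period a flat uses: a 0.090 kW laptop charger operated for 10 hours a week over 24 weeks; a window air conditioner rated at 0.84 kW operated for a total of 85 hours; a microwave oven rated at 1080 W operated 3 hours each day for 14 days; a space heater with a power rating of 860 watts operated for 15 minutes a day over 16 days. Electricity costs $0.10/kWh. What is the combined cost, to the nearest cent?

laptop charger: Runtime = 10 h/week × 24 weeks = 240 h
laptop charger: 0.09 kW × 240 h = 21.6 kWh
window air conditioner: 0.84 kW × 85 h = 71.4 kWh
microwave oven: Runtime = 3 h/day × 14 days = 42 h
microwave oven: 1.08 kW × 42 h = 45.36 kWh
space heater: Runtime = 15 min × 16 = 240 min = 4 h
space heater: 0.86 kW × 4 h = 3.44 kWh
Total energy = 141.8 kWh
Cost = 141.8 × $0.10 = $14.18

$14.18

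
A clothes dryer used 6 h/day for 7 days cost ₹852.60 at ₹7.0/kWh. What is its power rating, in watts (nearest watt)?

Energy = ₹852.60 ÷ ₹7.0/kWh = 121.8 kWh
Runtime = 6 h/day × 7 days = 42 h
Power = 121.8 kWh ÷ 42 h = 2.9 kW = 2900 W

2900 W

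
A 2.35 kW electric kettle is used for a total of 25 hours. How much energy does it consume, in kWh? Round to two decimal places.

Energy = 2.35 kW × 25 h = 58.75 kWh

58.75 kWh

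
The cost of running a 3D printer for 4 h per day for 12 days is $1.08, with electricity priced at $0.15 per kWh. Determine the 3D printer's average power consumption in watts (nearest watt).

Energy = $1.08 ÷ $0.15/kWh = 7.2 kWh
Runtime = 4 h/day × 12 days = 48 h
Power = 7.2 kWh ÷ 48 h = 0.15 kW = 150 W

150 W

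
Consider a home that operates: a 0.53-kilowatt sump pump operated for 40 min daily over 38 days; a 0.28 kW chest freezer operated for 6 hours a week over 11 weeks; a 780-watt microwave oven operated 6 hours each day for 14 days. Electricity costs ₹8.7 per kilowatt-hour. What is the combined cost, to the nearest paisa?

sump pump: Runtime = 40 min × 38 = 1520 min = 25.333333… h
sump pump: 0.53 kW × 25.333333… h = 13.426666… kWh
chest freezer: Runtime = 6 h/week × 11 weeks = 66 h
chest freezer: 0.28 kW × 66 h = 18.48 kWh
microwave oven: Runtime = 6 h/day × 14 days = 84 h
microwave oven: 0.78 kW × 84 h = 65.52 kWh
Total energy = 97.426666… kWh
Cost = 97.426666… × ₹8.7 = ₹847.61

₹847.61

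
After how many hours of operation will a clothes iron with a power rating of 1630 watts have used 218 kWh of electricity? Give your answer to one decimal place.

Hours = 218 kWh ÷ 1.63 kW = 133.7 h

133.7 h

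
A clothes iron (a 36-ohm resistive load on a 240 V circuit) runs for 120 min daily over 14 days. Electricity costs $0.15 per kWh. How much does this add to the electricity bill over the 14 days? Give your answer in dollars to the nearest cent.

$6.72

Power = V²/R = 240²/36 = 1600 W = 1.6 kW
Runtime = 120 min × 14 = 1680 min = 28 h
Energy = 1.6 kW × 28 h = 44.8 kWh
Cost = 44.8 kWh × $0.15/kWh = $6.72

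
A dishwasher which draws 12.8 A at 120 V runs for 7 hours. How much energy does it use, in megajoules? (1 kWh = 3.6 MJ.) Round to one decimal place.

38.7 MJ

Power = 12.8 A × 120 V = 1536 W = 1.536 kW
Energy = 1.536 kW × 7 h = 10.752 kWh
= 10.752 × 3.6 MJ = 38.7 MJ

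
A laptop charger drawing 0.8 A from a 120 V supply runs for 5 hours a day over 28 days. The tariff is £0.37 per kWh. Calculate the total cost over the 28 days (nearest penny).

Power = 0.8 A × 120 V = 96 W = 0.096 kW
Runtime = 5 h/day × 28 days = 140 h
Energy = 0.096 kW × 140 h = 13.44 kWh
Cost = 13.44 kWh × £0.37/kWh = £4.97

£4.97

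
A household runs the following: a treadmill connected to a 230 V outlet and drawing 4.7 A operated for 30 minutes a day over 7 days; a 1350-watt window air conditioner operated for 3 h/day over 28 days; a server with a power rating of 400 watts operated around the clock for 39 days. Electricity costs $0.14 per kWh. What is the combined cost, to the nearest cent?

treadmill: Power = 4.7 A × 230 V = 1081 W = 1.081 kW
treadmill: Runtime = 30 min × 7 = 210 min = 3.5 h
treadmill: 1.081 kW × 3.5 h = 3.7835 kWh
window air conditioner: Runtime = 3 h/day × 28 days = 84 h
window air conditioner: 1.35 kW × 84 h = 113.4 kWh
server: Runtime = 24 h × 39 = 936 h
server: 0.4 kW × 936 h = 374.4 kWh
Total energy = 491.5835 kWh
Cost = 491.5835 × $0.14 = $68.82

$68.82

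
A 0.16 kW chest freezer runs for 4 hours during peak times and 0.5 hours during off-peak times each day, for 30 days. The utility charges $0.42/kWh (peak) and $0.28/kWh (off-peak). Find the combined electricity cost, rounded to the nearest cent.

Peak energy = 0.16 kW × 4 h × 30 = 19.2 kWh
Off-peak energy = 0.16 kW × 0.5 h × 30 = 2.4 kWh
Cost = 19.2 × $0.42 + 2.4 × $0.28 = $8.064 + $0.672 = $8.74

$8.74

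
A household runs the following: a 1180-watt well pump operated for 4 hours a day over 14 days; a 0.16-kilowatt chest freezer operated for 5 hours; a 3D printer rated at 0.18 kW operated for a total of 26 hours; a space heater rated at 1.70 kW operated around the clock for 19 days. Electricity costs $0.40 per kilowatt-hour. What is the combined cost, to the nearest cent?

well pump: Runtime = 4 h/day × 14 days = 56 h
well pump: 1.18 kW × 56 h = 66.08 kWh
chest freezer: 0.16 kW × 5 h = 0.8 kWh
3D printer: 0.18 kW × 26 h = 4.68 kWh
space heater: Runtime = 24 h × 19 = 456 h
space heater: 1.7 kW × 456 h = 775.2 kWh
Total energy = 846.76 kWh
Cost = 846.76 × $0.40 = $338.70

$338.70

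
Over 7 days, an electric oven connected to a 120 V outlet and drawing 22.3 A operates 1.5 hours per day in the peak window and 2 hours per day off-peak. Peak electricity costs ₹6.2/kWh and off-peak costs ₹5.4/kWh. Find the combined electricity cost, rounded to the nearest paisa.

Power = 22.3 A × 120 V = 2676 W = 2.676 kW
Peak energy = 2.676 kW × 1.5 h × 7 = 28.098 kWh
Off-peak energy = 2.676 kW × 2 h × 7 = 37.464 kWh
Cost = 28.098 × ₹6.2 + 37.464 × ₹5.4 = ₹174.2076 + ₹202.3056 = ₹376.51

₹376.51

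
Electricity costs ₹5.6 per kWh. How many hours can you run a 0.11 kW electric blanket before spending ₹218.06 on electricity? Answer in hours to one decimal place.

Energy available = ₹218.06 ÷ ₹5.6/kWh = 38.9393 kWh
Hours = 38.9393 kWh ÷ 0.11 kW = 354.0 h

354.0 h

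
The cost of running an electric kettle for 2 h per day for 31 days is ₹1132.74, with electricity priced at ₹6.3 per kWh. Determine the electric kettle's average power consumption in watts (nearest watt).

Energy = ₹1132.74 ÷ ₹6.3/kWh = 179.8 kWh
Runtime = 2 h/day × 31 days = 62 h
Power = 179.8 kWh ÷ 62 h = 2.9 kW = 2900 W

2900 W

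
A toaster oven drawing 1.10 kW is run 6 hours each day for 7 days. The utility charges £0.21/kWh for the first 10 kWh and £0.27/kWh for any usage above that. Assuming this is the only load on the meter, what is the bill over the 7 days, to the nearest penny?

£11.87

Runtime = 6 h/day × 7 days = 42 h
Energy = 1.1 kW × 42 h = 46.2 kWh
Tier 1 (0–10 kWh): 10 × £0.21 = £2.1
Above 10 kWh: 36.2 × £0.27 = £9.774
Bill = £11.87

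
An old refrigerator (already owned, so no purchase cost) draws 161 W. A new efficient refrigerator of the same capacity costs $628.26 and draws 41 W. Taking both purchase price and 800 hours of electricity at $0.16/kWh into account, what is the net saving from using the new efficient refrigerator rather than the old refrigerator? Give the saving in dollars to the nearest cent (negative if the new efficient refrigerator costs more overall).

-$612.90

old refrigerator: $0.00 + (161/1000) kW × 800 h × $0.16 = $0.00 + $20.608 = $20.608
new efficient refrigerator: $628.26 + (41/1000) kW × 800 h × $0.16 = $628.26 + $5.248 = $633.508
Saving = $20.608 − $633.508 = −$612.9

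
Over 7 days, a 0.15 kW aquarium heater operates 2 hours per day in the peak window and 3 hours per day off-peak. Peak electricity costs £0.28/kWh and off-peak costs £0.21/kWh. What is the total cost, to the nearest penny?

£1.25

Peak energy = 0.15 kW × 2 h × 7 = 2.1 kWh
Off-peak energy = 0.15 kW × 3 h × 7 = 3.15 kWh
Cost = 2.1 × £0.28 + 3.15 × £0.21 = £0.588 + £0.6615 = £1.25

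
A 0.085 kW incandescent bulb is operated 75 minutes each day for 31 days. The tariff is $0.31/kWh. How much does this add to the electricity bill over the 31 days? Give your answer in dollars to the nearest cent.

$1.02

Runtime = 75 min × 31 = 2325 min = 38.75 h
Energy = 0.085 kW × 38.75 h = 3.29375 kWh
Cost = 3.29375 kWh × $0.31/kWh = $1.02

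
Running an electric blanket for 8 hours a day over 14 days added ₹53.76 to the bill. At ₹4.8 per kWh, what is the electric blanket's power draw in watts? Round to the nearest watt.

100 W

Energy = ₹53.76 ÷ ₹4.8/kWh = 11.2 kWh
Runtime = 8 h/day × 14 days = 112 h
Power = 11.2 kWh ÷ 112 h = 0.1 kW = 100 W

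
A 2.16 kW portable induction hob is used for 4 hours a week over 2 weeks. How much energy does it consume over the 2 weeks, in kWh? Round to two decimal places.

Runtime = 4 h/week × 2 weeks = 8 h
Energy = 2.16 kW × 8 h = 17.28 kWh

17.28 kWh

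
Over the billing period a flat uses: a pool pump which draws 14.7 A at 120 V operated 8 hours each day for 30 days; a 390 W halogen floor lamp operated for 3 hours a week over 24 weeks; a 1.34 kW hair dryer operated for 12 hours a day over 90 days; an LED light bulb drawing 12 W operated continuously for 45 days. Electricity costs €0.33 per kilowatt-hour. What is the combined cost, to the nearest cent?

pool pump: Power = 14.7 A × 120 V = 1764 W = 1.764 kW
pool pump: Runtime = 8 h/day × 30 days = 240 h
pool pump: 1.764 kW × 240 h = 423.36 kWh
halogen floor lamp: Runtime = 3 h/week × 24 weeks = 72 h
halogen floor lamp: 0.39 kW × 72 h = 28.08 kWh
hair dryer: Runtime = 12 h/day × 90 days = 1080 h
hair dryer: 1.34 kW × 1080 h = 1447.2 kWh
LED light bulb: Runtime = 24 h × 45 = 1080 h
LED light bulb: 0.012 kW × 1080 h = 12.96 kWh
Total energy = 1911.6 kWh
Cost = 1911.6 × €0.33 = €630.83

€630.83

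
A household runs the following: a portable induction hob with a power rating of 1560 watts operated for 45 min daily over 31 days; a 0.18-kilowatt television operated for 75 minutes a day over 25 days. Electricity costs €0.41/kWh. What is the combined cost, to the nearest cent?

€17.18

portable induction hob: Runtime = 45 min × 31 = 1395 min = 23.25 h
portable induction hob: 1.56 kW × 23.25 h = 36.27 kWh
television: Runtime = 75 min × 25 = 1875 min = 31.25 h
television: 0.18 kW × 31.25 h = 5.625 kWh
Total energy = 41.895 kWh
Cost = 41.895 × €0.41 = €17.18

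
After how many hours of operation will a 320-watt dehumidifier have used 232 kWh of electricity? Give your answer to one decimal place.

725.0 h

Hours = 232 kWh ÷ 0.32 kW = 725.0 h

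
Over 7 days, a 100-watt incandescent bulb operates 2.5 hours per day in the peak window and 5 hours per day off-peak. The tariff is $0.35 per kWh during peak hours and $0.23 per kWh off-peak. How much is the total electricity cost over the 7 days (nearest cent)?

$1.42

Peak energy = 0.1 kW × 2.5 h × 7 = 1.75 kWh
Off-peak energy = 0.1 kW × 5 h × 7 = 3.5 kWh
Cost = 1.75 × $0.35 + 3.5 × $0.23 = $0.6125 + $0.805 = $1.42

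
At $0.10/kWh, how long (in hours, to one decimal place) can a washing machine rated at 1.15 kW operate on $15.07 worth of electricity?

Energy available = $15.07 ÷ $0.10/kWh = 150.7 kWh
Hours = 150.7 kWh ÷ 1.15 kW = 131.0 h

131.0 h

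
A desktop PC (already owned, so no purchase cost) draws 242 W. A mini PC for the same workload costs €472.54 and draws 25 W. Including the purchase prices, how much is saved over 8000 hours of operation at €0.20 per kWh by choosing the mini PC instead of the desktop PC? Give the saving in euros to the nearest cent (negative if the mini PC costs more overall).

-€125.34

desktop PC: €0.00 + (242/1000) kW × 8000 h × €0.20 = €0.00 + €387.2 = €387.2
mini PC: €472.54 + (25/1000) kW × 8000 h × €0.20 = €472.54 + €40 = €512.54
Saving = €387.2 − €512.54 = −€125.34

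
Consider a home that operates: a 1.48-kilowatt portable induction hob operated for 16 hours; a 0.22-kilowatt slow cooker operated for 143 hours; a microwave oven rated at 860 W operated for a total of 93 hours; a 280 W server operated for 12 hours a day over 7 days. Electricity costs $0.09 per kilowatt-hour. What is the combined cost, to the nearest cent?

portable induction hob: 1.48 kW × 16 h = 23.68 kWh
slow cooker: 0.22 kW × 143 h = 31.46 kWh
microwave oven: 0.86 kW × 93 h = 79.98 kWh
server: Runtime = 12 h/day × 7 days = 84 h
server: 0.28 kW × 84 h = 23.52 kWh
Total energy = 158.64 kWh
Cost = 158.64 × $0.09 = $14.28

$14.28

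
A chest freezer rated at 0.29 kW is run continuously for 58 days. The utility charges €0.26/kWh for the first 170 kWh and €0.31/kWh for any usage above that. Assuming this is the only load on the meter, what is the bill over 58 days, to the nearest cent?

Runtime = 24 h × 58 = 1392 h
Energy = 0.29 kW × 1392 h = 403.68 kWh
Tier 1 (0–170 kWh): 170 × €0.26 = €44.2
Above 170 kWh: 233.68 × €0.31 = €72.4408
Bill = €116.64

€116.64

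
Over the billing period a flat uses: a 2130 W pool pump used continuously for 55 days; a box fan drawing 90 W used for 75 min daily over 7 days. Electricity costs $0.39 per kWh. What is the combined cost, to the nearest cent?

pool pump: Runtime = 24 h × 55 = 1320 h
pool pump: 2.13 kW × 1320 h = 2811.6 kWh
box fan: Runtime = 75 min × 7 = 525 min = 8.75 h
box fan: 0.09 kW × 8.75 h = 0.7875 kWh
Total energy = 2812.3875 kWh
Cost = 2812.3875 × $0.39 = $1096.83

$1096.83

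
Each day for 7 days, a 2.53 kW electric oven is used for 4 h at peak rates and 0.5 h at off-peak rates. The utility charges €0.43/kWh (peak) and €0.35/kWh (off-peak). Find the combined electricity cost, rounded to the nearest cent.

€33.56

Peak energy = 2.53 kW × 4 h × 7 = 70.84 kWh
Off-peak energy = 2.53 kW × 0.5 h × 7 = 8.855 kWh
Cost = 70.84 × €0.43 + 8.855 × €0.35 = €30.4612 + €3.09925 = €33.56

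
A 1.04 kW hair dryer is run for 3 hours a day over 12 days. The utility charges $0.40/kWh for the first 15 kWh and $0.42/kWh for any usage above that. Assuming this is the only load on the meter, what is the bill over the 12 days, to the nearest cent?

Runtime = 3 h/day × 12 days = 36 h
Energy = 1.04 kW × 36 h = 37.44 kWh
Tier 1 (0–15 kWh): 15 × $0.40 = $6
Above 15 kWh: 22.44 × $0.42 = $9.4248
Bill = $15.42

$15.42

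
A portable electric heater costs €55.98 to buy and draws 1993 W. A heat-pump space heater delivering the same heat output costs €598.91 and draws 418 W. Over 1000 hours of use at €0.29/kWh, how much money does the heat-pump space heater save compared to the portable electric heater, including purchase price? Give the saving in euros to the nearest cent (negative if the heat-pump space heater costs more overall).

portable electric heater: €55.98 + (1993/1000) kW × 1000 h × €0.29 = €55.98 + €577.97 = €633.95
heat-pump space heater: €598.91 + (418/1000) kW × 1000 h × €0.29 = €598.91 + €121.22 = €720.13
Saving = €633.95 − €720.13 = −€86.18

-€86.18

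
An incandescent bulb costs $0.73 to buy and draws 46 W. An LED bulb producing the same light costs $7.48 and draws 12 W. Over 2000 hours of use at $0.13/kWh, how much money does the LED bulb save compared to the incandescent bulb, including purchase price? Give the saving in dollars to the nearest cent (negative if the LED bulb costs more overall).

incandescent bulb: $0.73 + (46/1000) kW × 2000 h × $0.13 = $0.73 + $11.96 = $12.69
LED bulb: $7.48 + (12/1000) kW × 2000 h × $0.13 = $7.48 + $3.12 = $10.6
Saving = $12.69 − $10.6 = $2.09

$2.09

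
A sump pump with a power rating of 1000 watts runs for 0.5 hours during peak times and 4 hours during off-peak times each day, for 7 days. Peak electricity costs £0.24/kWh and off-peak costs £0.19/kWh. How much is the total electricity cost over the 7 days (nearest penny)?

£6.16

Peak energy = 1 kW × 0.5 h × 7 = 3.5 kWh
Off-peak energy = 1 kW × 4 h × 7 = 28 kWh
Cost = 3.5 × £0.24 + 28 × £0.19 = £0.84 + £5.32 = £6.16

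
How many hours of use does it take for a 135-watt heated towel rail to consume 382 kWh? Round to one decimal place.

2829.6 h

Hours = 382 kWh ÷ 0.135 kW = 2829.6 h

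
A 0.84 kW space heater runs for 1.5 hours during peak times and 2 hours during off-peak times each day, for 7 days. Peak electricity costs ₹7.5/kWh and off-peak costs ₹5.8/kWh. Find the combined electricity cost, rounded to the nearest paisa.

₹134.36

Peak energy = 0.84 kW × 1.5 h × 7 = 8.82 kWh
Off-peak energy = 0.84 kW × 2 h × 7 = 11.76 kWh
Cost = 8.82 × ₹7.5 + 11.76 × ₹5.8 = ₹66.15 + ₹68.208 = ₹134.36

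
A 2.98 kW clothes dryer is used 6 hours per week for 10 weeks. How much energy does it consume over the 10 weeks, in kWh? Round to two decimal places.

178.80 kWh

Runtime = 6 h/week × 10 weeks = 60 h
Energy = 2.98 kW × 60 h = 178.8 kWh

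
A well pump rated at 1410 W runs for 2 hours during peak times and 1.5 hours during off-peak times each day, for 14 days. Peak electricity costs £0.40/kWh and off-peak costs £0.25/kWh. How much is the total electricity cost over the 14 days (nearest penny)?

£23.19

Peak energy = 1.41 kW × 2 h × 14 = 39.48 kWh
Off-peak energy = 1.41 kW × 1.5 h × 14 = 29.61 kWh
Cost = 39.48 × £0.40 + 29.61 × £0.25 = £15.792 + £7.4025 = £23.19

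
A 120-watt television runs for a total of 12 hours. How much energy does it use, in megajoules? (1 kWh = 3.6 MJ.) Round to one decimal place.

5.2 MJ

Energy = 0.12 kW × 12 h = 1.44 kWh
= 1.44 × 3.6 MJ = 5.2 MJ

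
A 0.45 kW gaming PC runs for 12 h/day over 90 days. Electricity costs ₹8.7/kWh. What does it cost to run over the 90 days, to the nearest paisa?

₹4228.20

Runtime = 12 h/day × 90 days = 1080 h
Energy = 0.45 kW × 1080 h = 486 kWh
Cost = 486 kWh × ₹8.7/kWh = ₹4228.20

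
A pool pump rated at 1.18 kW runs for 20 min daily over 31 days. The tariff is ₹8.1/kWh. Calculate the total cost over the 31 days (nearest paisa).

Runtime = 20 min × 31 = 620 min = 10.333333… h
Energy = 1.18 kW × 10.333333… h = 12.193333… kWh
Cost = 12.193333… kWh × ₹8.1/kWh = ₹98.77

₹98.77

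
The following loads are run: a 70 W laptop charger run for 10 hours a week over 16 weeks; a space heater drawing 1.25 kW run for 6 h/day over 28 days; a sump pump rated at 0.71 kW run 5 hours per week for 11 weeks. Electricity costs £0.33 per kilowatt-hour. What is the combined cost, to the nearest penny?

laptop charger: Runtime = 10 h/week × 16 weeks = 160 h
laptop charger: 0.07 kW × 160 h = 11.2 kWh
space heater: Runtime = 6 h/day × 28 days = 168 h
space heater: 1.25 kW × 168 h = 210 kWh
sump pump: Runtime = 5 h/week × 11 weeks = 55 h
sump pump: 0.71 kW × 55 h = 39.05 kWh
Total energy = 260.25 kWh
Cost = 260.25 × £0.33 = £85.88

£85.88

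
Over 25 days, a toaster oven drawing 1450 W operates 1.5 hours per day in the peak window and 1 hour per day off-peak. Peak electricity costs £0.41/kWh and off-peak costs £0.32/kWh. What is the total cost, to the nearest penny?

£33.89

Peak energy = 1.45 kW × 1.5 h × 25 = 54.375 kWh
Off-peak energy = 1.45 kW × 1 h × 25 = 36.25 kWh
Cost = 54.375 × £0.41 + 36.25 × £0.32 = £22.29375 + £11.6 = £33.89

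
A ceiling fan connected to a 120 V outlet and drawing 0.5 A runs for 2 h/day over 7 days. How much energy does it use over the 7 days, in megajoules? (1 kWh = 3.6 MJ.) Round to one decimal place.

Power = 0.5 A × 120 V = 60 W = 0.06 kW
Runtime = 2 h/day × 7 days = 14 h
Energy = 0.06 kW × 14 h = 0.84 kWh
= 0.84 × 3.6 MJ = 3.0 MJ

3.0 MJ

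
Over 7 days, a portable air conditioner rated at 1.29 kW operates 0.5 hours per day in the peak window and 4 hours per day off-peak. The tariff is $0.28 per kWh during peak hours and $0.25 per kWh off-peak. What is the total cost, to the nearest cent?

$10.29

Peak energy = 1.29 kW × 0.5 h × 7 = 4.515 kWh
Off-peak energy = 1.29 kW × 4 h × 7 = 36.12 kWh
Cost = 4.515 × $0.28 + 36.12 × $0.25 = $1.2642 + $9.03 = $10.29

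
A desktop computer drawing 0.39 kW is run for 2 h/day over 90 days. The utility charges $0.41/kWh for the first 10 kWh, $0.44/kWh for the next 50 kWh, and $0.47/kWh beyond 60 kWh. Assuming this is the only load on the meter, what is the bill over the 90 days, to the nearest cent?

$30.89

Runtime = 2 h/day × 90 days = 180 h
Energy = 0.39 kW × 180 h = 70.2 kWh
Tier 1 (0–10 kWh): 10 × $0.41 = $4.1
Tier 2 (10–60 kWh): 50 × $0.44 = $22
Above 60 kWh: 10.2 × $0.47 = $4.794
Bill = $30.89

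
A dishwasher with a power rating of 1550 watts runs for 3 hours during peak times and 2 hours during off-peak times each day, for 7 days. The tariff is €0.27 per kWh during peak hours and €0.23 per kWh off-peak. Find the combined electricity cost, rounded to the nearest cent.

€13.78

Peak energy = 1.55 kW × 3 h × 7 = 32.55 kWh
Off-peak energy = 1.55 kW × 2 h × 7 = 21.7 kWh
Cost = 32.55 × €0.27 + 21.7 × €0.23 = €8.7885 + €4.991 = €13.78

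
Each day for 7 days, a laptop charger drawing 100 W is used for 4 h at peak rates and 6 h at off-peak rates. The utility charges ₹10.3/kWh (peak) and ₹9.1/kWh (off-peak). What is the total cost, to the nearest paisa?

Peak energy = 0.1 kW × 4 h × 7 = 2.8 kWh
Off-peak energy = 0.1 kW × 6 h × 7 = 4.2 kWh
Cost = 2.8 × ₹10.3 + 4.2 × ₹9.1 = ₹28.84 + ₹38.22 = ₹67.06

₹67.06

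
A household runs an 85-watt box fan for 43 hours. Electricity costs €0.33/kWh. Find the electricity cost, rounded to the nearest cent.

Energy = 0.085 kW × 43 h = 3.655 kWh
Cost = 3.655 kWh × €0.33/kWh = €1.21

€1.21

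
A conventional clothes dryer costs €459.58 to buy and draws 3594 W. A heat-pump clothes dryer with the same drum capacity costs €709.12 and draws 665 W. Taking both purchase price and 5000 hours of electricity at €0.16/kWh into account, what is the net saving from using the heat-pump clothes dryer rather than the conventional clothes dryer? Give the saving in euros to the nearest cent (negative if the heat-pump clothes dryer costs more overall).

conventional clothes dryer: €459.58 + (3594/1000) kW × 5000 h × €0.16 = €459.58 + €2875.2 = €3334.78
heat-pump clothes dryer: €709.12 + (665/1000) kW × 5000 h × €0.16 = €709.12 + €532 = €1241.12
Saving = €3334.78 − €1241.12 = €2093.66

€2093.66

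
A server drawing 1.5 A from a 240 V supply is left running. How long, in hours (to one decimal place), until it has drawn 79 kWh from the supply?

Power = 1.5 A × 240 V = 360 W = 0.36 kW
Hours = 79 kWh ÷ 0.36 kW = 219.4 h

219.4 h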